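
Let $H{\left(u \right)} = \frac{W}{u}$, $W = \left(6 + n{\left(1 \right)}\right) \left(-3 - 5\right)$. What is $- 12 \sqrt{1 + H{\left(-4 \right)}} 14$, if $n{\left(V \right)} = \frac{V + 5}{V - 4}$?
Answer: $-504$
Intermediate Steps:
$n{\left(V \right)} = \frac{5 + V}{-4 + V}$
$W = -32$ ($W = \left(6 + \frac{5 + 1}{-4 + 1}\right) \left(-3 - 5\right) = \left(6 + \frac{1}{-3} \cdot 6\right) \left(-8\right) = \left(6 - 2\right) \left(-8\right) = 4 \left(-8\right) = -32$)
$H{\left(u \right)} = - \frac{32}{u}$
$- 12 \sqrt{1 + H{\left(-4 \right)}} 14 = - 12 \sqrt{1 - \frac{32}{-4}} \cdot 14 = - 12 \sqrt{1 - -8} \cdot 14 = - 12 \sqrt{1 + 8} \cdot 14 = - 12 \sqrt{9} \cdot 14 = \left(-12\right) 3 \cdot 14 = \left(-36\right) 14 = -504$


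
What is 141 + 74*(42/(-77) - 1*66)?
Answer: -52617/11 ≈ -4783.4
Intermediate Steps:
141 + 74*(42/(-77) - 1*66) = 141 + 74*(42*(-1/77) - 66) = 141 + 74*(-6/11 - 66) = 141 + 74*(-732/11) = 141 - 54168/11 = -52617/11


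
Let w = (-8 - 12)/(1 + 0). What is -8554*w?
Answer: 171080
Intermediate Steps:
w = -20 (w = -20/1 = -20*1 = -20)
-8554*w = -8554*(-20) = 171080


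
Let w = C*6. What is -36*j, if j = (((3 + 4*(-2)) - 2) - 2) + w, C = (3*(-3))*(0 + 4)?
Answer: 8100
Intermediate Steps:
C = -36 (C = -9*4 = -36)
w = -216 (w = -36*6 = -216)
j = -225 (j = (((3 + 4*(-2)) - 2) - 2) - 216 = (((3 - 8) - 2) - 2) - 216 = ((-5 - 2) - 2) - 216 = (-7 - 2) - 216 = -9 - 216 = -225)
-36*j = -36*(-225) = 8100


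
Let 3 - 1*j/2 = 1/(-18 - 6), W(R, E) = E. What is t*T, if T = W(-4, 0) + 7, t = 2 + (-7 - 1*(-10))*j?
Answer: 567/4 ≈ 141.75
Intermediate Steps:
j = 73/12 (j = 6 - 2/(-18 - 6) = 6 - 2/(-24) = 6 - 2*(-1/24) = 6 + 1/12 = 73/12 ≈ 6.0833)
t = 81/4 (t = 2 + (-7 - 1*(-10))*(73/12) = 2 + (-7 + 10)*(73/12) = 2 + 3*(73/12) = 2 + 73/4 = 81/4 ≈ 20.250)
T = 7 (T = 0 + 7 = 7)
t*T = (81/4)*7 = 567/4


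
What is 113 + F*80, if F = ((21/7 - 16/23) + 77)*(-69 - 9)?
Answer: -11379161/23 ≈ -4.9475e+5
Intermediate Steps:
F = -142272/23 (F = ((21*(⅐) - 16*1/23) + 77)*(-78) = ((3 - 16/23) + 77)*(-78) = (53/23 + 77)*(-78) = (1824/23)*(-78) = -142272/23 ≈ -6185.7)
113 + F*80 = 113 - 142272/23*80 = 113 - 11381760/23 = -11379161/23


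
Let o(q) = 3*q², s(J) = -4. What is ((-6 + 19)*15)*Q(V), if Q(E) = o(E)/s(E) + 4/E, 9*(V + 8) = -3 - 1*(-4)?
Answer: -23516935/2556 ≈ -9200.7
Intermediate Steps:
V = -71/9 (V = -8 + (-3 - 1*(-4))/9 = -8 + (-3 + 4)/9 = -8 + (⅑)*1 = -8 + ⅑ = -71/9 ≈ -7.8889)
Q(E) = 4/E - 3*E²/4 (Q(E) = (3*E²)/(-4) + 4/E = (3*E²)*(-¼) + 4/E = -3*E²/4 + 4/E = 4/E - 3*E²/4)
((-6 + 19)*15)*Q(V) = ((-6 + 19)*15)*((16 - 3*(-71/9)³)/(4*(-71/9))) = (13*15)*((¼)*(-9/71)*(16 - 3*(-357911/729))) = 195*((¼)*(-9/71)*(16 + 357911/243)) = 195*((¼)*(-9/71)*(361799/243)) = 195*(-361799/7668) = -23516935/2556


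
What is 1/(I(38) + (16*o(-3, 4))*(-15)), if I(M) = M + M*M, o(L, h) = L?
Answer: 1/2202 ≈ 0.00045413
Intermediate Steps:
I(M) = M + M²
1/(I(38) + (16*o(-3, 4))*(-15)) = 1/(38*(1 + 38) + (16*(-3))*(-15)) = 1/(38*39 - 48*(-15)) = 1/(1482 + 720) = 1/2202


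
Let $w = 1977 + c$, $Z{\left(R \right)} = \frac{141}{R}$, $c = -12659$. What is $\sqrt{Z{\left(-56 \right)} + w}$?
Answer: $\frac{i \sqrt{8376662}}{28} \approx 103.37 i$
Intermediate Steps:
$w = -10682$ ($w = 1977 - 12659 = -10682$)
$\sqrt{Z{\left(-56 \right)} + w} = \sqrt{\frac{141}{-56} - 10682} = \sqrt{141 \left(- \frac{1}{56}\right) - 10682} = \sqrt{- \frac{141}{56} - 10682} = \sqrt{- \frac{598333}{56}} = \frac{i \sqrt{8376662}}{28}$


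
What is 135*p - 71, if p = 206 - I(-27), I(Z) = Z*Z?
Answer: -70676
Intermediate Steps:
I(Z) = Z**2
p = -523 (p = 206 - 1*(-27)**2 = 206 - 1*729 = 206 - 729 = -523)
135*p - 71 = 135*(-523) - 71 = -70605 - 71 = -70676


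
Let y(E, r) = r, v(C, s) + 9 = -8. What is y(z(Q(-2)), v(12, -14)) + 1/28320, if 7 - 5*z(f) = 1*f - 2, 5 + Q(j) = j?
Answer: -481439/28320 ≈ -17.000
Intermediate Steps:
v(C, s) = -17 (v(C, s) = -9 - 8 = -17)
Q(j) = -5 + j
z(f) = 9/5 - f/5 (z(f) = 7/5 - (1*f - 2)/5 = 7/5 - (f - 2)/5 = 7/5 - (-2 + f)/5 = 7/5 + (⅖ - f/5) = 9/5 - f/5)
y(z(Q(-2)), v(12, -14)) + 1/28320 = -17 + 1/28320 = -481439/28320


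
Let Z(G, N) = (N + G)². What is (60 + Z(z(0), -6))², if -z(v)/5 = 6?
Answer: 1838736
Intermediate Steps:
z(v) = -30 (z(v) = -5*6 = -30)
Z(G, N) = (G + N)²
(60 + Z(z(0), -6))² = (60 + (-30 - 6)²)² = (60 + (-36)²)² = (60 + 1296)² = 1356² = 1838736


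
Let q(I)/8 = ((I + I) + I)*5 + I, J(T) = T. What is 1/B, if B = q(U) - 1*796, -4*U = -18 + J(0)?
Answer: -1/220 ≈ -0.0045455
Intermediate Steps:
U = 9/2 (U = -(-18 + 0)/4 = -¼*(-18) = 9/2 ≈ 4.5000)
q(I) = 128*I (q(I) = 8*(((I + I) + I)*5 + I) = 8*((2*I + I)*5 + I) = 8*((3*I)*5 + I) = 8*(15*I + I) = 8*(16*I) = 128*I)
B = -220 (B = 128*(9/2) - 1*796 = 576 - 796 = -220)
1/B = 1/(-220) = -1/220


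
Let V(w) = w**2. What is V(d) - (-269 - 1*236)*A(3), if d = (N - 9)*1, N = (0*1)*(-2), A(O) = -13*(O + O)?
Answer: -39309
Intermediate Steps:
A(O) = -26*O
N = 0 (N = 0*(-2) = 0)
d = -9 (d = (0 - 9)*1 = -9*1 = -9)
V(d) - (-269 - 1*236)*A(3) = (-9)**2 - (-269 - 1*236)*(-26*3) = 81 - (-269 - 236)*(-78) = 81 - (-505)*(-78) = 81 - 1*39390 = 81 - 39390 = -39309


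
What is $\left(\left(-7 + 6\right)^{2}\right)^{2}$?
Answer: $1$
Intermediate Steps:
$\left(\left(-7 + 6\right)^{2}\right)^{2} = \left(\left(-1\right)^{2}\right)^{2} = 1^{2} = 1$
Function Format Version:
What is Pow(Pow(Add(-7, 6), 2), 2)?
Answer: 1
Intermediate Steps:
Pow(Pow(Add(-7, 6), 2), 2) = Pow(Pow(-1, 2), 2) = Pow(1, 2) = 1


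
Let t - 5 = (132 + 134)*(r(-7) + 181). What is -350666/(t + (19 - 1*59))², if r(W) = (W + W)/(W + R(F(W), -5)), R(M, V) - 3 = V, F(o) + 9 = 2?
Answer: -28403946/190726978729 ≈ -0.00014892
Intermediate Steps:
F(o) = -7 (F(o) = -9 + 2 = -7)
R(M, V) = 3 + V
r(W) = 2*W/(-2 + W) (r(W) = (W + W)/(W + (3 - 5)) = (2*W)/(W - 2) = (2*W)/(-2 + W) = 2*W/(-2 + W))
t = 437083/9 (t = 5 + (132 + 134)*(2*(-7)/(-2 - 7) + 181) = 5 + 266*(2*(-7)/(-9) + 181) = 5 + 266*(2*(-7)*(-⅑) + 181) = 5 + 266*(14/9 + 181) = 5 + 266*(1643/9) = 5 + 437038/9 = 437083/9 ≈ 48565.)
-350666/(t + (19 - 1*59))² = -350666/(437083/9 + (19 - 1*59))² = -350666/(437083/9 + (19 - 59))² = -350666/(437083/9 - 40)² = -350666/((436723/9)²) = -350666/190726978729/81 = -350666*81/190726978729 = -28403946/190726978729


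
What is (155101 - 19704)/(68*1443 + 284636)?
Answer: 135397/382760 ≈ 0.35374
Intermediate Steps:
(155101 - 19704)/(68*1443 + 284636) = 135397/(98124 + 284636) = 135397/382760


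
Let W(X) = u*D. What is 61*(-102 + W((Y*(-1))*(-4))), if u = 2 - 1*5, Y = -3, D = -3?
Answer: -5673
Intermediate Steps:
u = -3 (u = 2 - 5 = -3)
W(X) = 9 (W(X) = -3*(-3) = 9)
61*(-102 + W((Y*(-1))*(-4))) = 61*(-102 + 9) = 61*(-93) = -5673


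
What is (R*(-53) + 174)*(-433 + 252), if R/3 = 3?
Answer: 54843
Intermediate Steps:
R = 9 (R = 3*3 = 9)
(R*(-53) + 174)*(-433 + 252) = (9*(-53) + 174)*(-433 + 252) = (-477 + 174)*(-181) = -303*(-181) = 54843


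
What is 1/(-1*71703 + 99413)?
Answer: 1/27710 ≈ 3.6088e-5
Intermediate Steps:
1/(-1*71703 + 99413) = 1/(-71703 + 99413) = 1/27710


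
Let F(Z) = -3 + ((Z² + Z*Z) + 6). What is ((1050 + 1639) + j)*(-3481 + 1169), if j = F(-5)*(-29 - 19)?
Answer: -335240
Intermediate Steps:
F(Z) = 3 + 2*Z² (F(Z) = -3 + ((Z² + Z²) + 6) = -3 + (2*Z² + 6) = -3 + (6 + 2*Z²) = 3 + 2*Z²)
j = -2544 (j = (3 + 2*(-5)²)*(-29 - 19) = (3 + 2*25)*(-48) = (3 + 50)*(-48) = 53*(-48) = -2544)
((1050 + 1639) + j)*(-3481 + 1169) = ((1050 + 1639) - 2544)*(-3481 + 1169) = (2689 - 2544)*(-2312) = 145*(-2312) = -335240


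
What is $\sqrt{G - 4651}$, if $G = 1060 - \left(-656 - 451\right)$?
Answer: $6 i \sqrt{69} \approx 49.84 i$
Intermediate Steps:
$G = 2167$ ($G = 1060 - -1107 = 1060 + 1107 = 2167$)
$\sqrt{G - 4651} = \sqrt{2167 - 4651} = \sqrt{-2484} = 6 i \sqrt{69}$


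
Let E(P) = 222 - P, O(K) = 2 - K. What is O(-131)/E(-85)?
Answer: 133/307 ≈ 0.43322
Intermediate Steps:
O(-131)/E(-85) = (2 - 1*(-131))/(222 - 1*(-85)) = (2 + 131)/(222 + 85) = 133/307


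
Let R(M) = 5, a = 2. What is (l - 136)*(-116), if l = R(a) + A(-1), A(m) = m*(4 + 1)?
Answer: 15776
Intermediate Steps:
A(m) = 5*m (A(m) = m*5 = 5*m)
l = 0 (l = 5 + 5*(-1) = 5 - 5 = 0)
(l - 136)*(-116) = (0 - 136)*(-116) = -136*(-116) = 15776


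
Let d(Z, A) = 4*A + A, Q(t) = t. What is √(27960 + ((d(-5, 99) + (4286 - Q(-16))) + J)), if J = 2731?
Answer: 4*√2218 ≈ 188.38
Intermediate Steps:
d(Z, A) = 5*A
√(27960 + ((d(-5, 99) + (4286 - Q(-16))) + J)) = √(27960 + ((5*99 + (4286 - 1*(-16))) + 2731)) = √(27960 + ((495 + (4286 + 16)) + 2731)) = √(27960 + ((495 + 4302) + 2731)) = √(27960 + (4797 + 2731)) = √(27960 + 7528) = √35488 = 4*√2218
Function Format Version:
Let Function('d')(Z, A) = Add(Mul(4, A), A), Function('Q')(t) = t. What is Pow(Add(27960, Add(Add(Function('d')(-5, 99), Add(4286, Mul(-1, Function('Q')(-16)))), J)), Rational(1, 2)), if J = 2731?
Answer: Mul(4, Pow(2218, Rational(1, 2))) ≈ 188.38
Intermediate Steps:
Function('d')(Z, A) = Mul(5, A)
Pow(Add(27960, Add(Add(Function('d')(-5, 99), Add(4286, Mul(-1, Function('Q')(-16)))), J)), Rational(1, 2)) = Pow(Add(27960, Add(Add(Mul(5, 99), Add(4286, Mul(-1, -16))), 2731)), Rational(1, 2)) = Pow(Add(27960, Add(Add(495, Add(4286, 16)), 2731)), Rational(1, 2)) = Pow(Add(27960, Add(Add(495, 4302), 2731)), Rational(1, 2)) = Pow(Add(27960, Add(4797, 2731)), Rational(1, 2)) = Pow(Add(27960, 7528), Rational(1, 2)) = Pow(35488, Rational(1, 2)) = Mul(4, Pow(2218, Rational(1, 2)))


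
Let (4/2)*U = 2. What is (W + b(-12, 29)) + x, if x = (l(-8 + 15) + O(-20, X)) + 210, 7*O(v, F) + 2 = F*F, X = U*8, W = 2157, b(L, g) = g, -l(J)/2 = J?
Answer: 16736/7 ≈ 2390.9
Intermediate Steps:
U = 1 (U = (1/2)*2 = 1)
l(J) = -2*J
X = 8 (X = 1*8 = 8)
O(v, F) = -2/7 + F**2/7 (O(v, F) = -2/7 + (F*F)/7 = -2/7 + F**2/7)
x = 1434/7 (x = (-2*(-8 + 15) + (-2/7 + (1/7)*8**2)) + 210 = (-2*7 + (-2/7 + (1/7)*64)) + 210 = (-14 + (-2/7 + 64/7)) + 210 = (-14 + 62/7) + 210 = -36/7 + 210 = 1434/7 ≈ 204.86)
(W + b(-12, 29)) + x = (2157 + 29) + 1434/7 = 2186 + 1434/7 = 16736/7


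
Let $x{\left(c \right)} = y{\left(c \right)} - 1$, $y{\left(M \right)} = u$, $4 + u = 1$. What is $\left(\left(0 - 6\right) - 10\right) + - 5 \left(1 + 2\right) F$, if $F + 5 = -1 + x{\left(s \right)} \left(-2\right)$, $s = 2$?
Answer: $-46$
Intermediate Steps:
$u = -3$ ($u = -4 + 1 = -3$)
$y{\left(M \right)} = -3$
$x{\left(c \right)} = -4$ ($x{\left(c \right)} = -3 - 1 = -4$)
$F = 2$ ($F = -5 - -7 = -5 + \left(-1 + 8\right) = -5 + 7 = 2$)
$\left(\left(0 - 6\right) - 10\right) + - 5 \left(1 + 2\right) F = \left(\left(0 - 6\right) - 10\right) + - 5 \left(1 + 2\right) 2 = \left(-6 - 10\right) + \left(-5\right) 3 \cdot 2 = -16 - 30 = -46$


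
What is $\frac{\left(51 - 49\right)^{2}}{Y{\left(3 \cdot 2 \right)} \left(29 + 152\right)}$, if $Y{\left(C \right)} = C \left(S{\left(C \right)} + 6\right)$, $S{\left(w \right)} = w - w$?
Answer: $\frac{1}{1629} \approx 0.00061387$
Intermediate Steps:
$S{\left(w \right)} = 0$
$Y{\left(C \right)} = 6 C$ ($Y{\left(C \right)} = C \left(0 + 6\right) = C 6 = 6 C$)
$\frac{\left(51 - 49\right)^{2}}{Y{\left(3 \cdot 2 \right)} \left(29 + 152\right)} = \frac{\left(51 - 49\right)^{2}}{6 \cdot 3 \cdot 2 \left(29 + 152\right)} = \frac{2^{2}}{6 \cdot 6 \cdot 181} = \frac{4}{36 \cdot 181} = \frac{4}{6516} = 4 \cdot \frac{1}{6516} = \frac{1}{1629}$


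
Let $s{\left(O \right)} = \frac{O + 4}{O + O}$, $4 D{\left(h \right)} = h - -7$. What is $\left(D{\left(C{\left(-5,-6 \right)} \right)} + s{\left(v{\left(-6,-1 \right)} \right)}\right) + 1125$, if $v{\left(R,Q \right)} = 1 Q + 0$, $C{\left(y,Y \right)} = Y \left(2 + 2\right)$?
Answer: $\frac{4477}{4} \approx 1119.3$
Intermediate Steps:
$C{\left(y,Y \right)} = 4 Y$ ($C{\left(y,Y \right)} = Y 4 = 4 Y$)
$D{\left(h \right)} = \frac{7}{4} + \frac{h}{4}$ ($D{\left(h \right)} = \frac{h - -7}{4} = \frac{h + 7}{4} = \frac{7 + h}{4} = \frac{7}{4} + \frac{h}{4}$)
$v{\left(R,Q \right)} = Q$ ($v{\left(R,Q \right)} = Q + 0 = Q$)
$s{\left(O \right)} = \frac{4 + O}{2 O}$
$\left(D{\left(C{\left(-5,-6 \right)} \right)} + s{\left(v{\left(-6,-1 \right)} \right)}\right) + 1125 = \left(\left(\frac{7}{4} + \frac{4 \left(-6\right)}{4}\right) + \frac{4 - 1}{2 \left(-1\right)}\right) + 1125 = \left(\left(\frac{7}{4} + \frac{1}{4} \left(-24\right)\right) + \frac{1}{2} \left(-1\right) 3\right) + 1125 = \left(\left(\frac{7}{4} - 6\right) - \frac{3}{2}\right) + 1125 = \left(- \frac{17}{4} - \frac{3}{2}\right) + 1125 = - \frac{23}{4} + 1125 = \frac{4477}{4}$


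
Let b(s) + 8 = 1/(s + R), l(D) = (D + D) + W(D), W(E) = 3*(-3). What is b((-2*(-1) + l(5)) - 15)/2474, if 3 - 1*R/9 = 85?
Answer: -6001/1855500 ≈ -0.0032342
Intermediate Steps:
W(E) = -9
R = -738 (R = 27 - 9*85 = 27 - 765 = -738)
l(D) = -9 + 2*D (l(D) = (D + D) - 9 = 2*D - 9 = -9 + 2*D)
b(s) = -8 + 1/(-738 + s) (b(s) = -8 + 1/(s - 738) = -8 + 1/(-738 + s))
b((-2*(-1) + l(5)) - 15)/2474 = ((5905 - 8*((-2*(-1) + (-9 + 2*5)) - 15))/(-738 + ((-2*(-1) + (-9 + 2*5)) - 15)))/2474 = ((5905 - 8*((2 + (-9 + 10)) - 15))/(-738 + ((2 + (-9 + 10)) - 15)))*(1/2474) = ((5905 - 8*((2 + 1) - 15))/(-738 + ((2 + 1) - 15)))*(1/2474) = ((5905 - 8*(3 - 15))/(-738 + (3 - 15)))*(1/2474) = ((5905 - 8*(-12))/(-738 - 12))*(1/2474) = ((5905 + 96)/(-750))*(1/2474) = -1/750*6001*(1/2474) = -6001/750*1/2474 = -6001/1855500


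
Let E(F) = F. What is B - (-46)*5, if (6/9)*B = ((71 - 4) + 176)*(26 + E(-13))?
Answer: 9937/2 ≈ 4968.5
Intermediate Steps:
B = 9477/2 (B = 3*(((71 - 4) + 176)*(26 - 13))/2 = 3*((67 + 176)*13)/2 = 3*(243*13)/2 = (3/2)*3159 = 9477/2 ≈ 4738.5)
B - (-46)*5 = 9477/2 - (-46)*5 = 9477/2 - 1*(-230) = 9477/2 + 230 = 9937/2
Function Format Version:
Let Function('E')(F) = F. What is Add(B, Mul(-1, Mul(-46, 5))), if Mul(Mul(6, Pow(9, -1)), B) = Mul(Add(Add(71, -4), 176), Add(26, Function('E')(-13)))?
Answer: Rational(9937, 2) ≈ 4968.5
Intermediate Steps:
B = Rational(9477, 2) (B = Mul(Rational(3, 2), Mul(Add(Add(71, -4), 176), Add(26, -13))) = Mul(Rational(3, 2), Mul(Add(67, 176), 13)) = Mul(Rational(3, 2), Mul(243, 13)) = Mul(Rational(3, 2), 3159) = Rational(9477, 2) ≈ 4738.5)
Add(B, Mul(-1, Mul(-46, 5))) = Add(Rational(9477, 2), Mul(-1, Mul(-46, 5))) = Add(Rational(9477, 2), Mul(-1, -230)) = Add(Rational(9477, 2), 230) = Rational(9937, 2)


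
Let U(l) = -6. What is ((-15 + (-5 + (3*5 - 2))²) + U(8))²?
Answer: 1849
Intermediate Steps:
((-15 + (-5 + (3*5 - 2))²) + U(8))² = ((-15 + (-5 + (3*5 - 2))²) - 6)² = ((-15 + (-5 + (15 - 2))²) - 6)² = ((-15 + (-5 + 13)²) - 6)² = ((-15 + 8²) - 6)² = ((-15 + 64) - 6)² = (49 - 6)² = 43² = 1849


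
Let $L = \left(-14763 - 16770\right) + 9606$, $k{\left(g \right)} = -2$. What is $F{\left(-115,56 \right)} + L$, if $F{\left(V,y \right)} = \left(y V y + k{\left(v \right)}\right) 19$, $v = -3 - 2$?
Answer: $-6874125$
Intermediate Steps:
$v = -5$
$L = -21927$ ($L = -31533 + 9606 = -21927$)
$F{\left(V,y \right)} = -38 + 19 V y^{2}$ ($F{\left(V,y \right)} = \left(y V y - 2\right) 19 = \left(V y y - 2\right) 19 = \left(V y^{2} - 2\right) 19 = \left(-2 + V y^{2}\right) 19 = -38 + 19 V y^{2}$)
$F{\left(-115,56 \right)} + L = \left(-38 + 19 \left(-115\right) 56^{2}\right) - 21927 = \left(-38 + 19 \left(-115\right) 3136\right) - 21927 = \left(-38 - 6852160\right) - 21927 = -6852198 - 21927 = -6874125$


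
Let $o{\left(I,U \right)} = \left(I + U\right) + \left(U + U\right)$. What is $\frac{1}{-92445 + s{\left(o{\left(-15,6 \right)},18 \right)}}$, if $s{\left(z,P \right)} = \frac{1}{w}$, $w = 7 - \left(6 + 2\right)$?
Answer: $- \frac{1}{92446} \approx -1.0817 \cdot 10^{-5}$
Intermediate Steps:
$w = -1$ ($w = 7 - 8 = -1$)
$o{\left(I,U \right)} = I + 3 U$ ($o{\left(I,U \right)} = \left(I + U\right) + 2 U = I + 3 U$)
$s{\left(z,P \right)} = -1$ ($s{\left(z,P \right)} = \frac{1}{-1} = -1$)
$\frac{1}{-92445 + s{\left(o{\left(-15,6 \right)},18 \right)}} = \frac{1}{-92445 - 1} = \frac{1}{-92446} = - \frac{1}{92446}$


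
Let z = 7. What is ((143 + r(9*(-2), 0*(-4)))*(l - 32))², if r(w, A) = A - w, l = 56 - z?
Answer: 7491169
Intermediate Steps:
l = 49 (l = 56 - 1*7 = 56 - 7 = 49)
((143 + r(9*(-2), 0*(-4)))*(l - 32))² = ((143 + (0*(-4) - 9*(-2)))*(49 - 32))² = ((143 + (0 - 1*(-18)))*17)² = ((143 + (0 + 18))*17)² = ((143 + 18)*17)² = (161*17)² = 2737² = 7491169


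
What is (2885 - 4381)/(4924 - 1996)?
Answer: -187/366 ≈ -0.51093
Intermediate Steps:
(2885 - 4381)/(4924 - 1996) = -1496/2928 = -1496*1/2928 = -187/366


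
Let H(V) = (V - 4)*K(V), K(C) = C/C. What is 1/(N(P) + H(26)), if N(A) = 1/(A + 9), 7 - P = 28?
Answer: 12/263 ≈ 0.045627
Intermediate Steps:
K(C) = 1
P = -21 (P = 7 - 1*28 = 7 - 28 = -21)
N(A) = 1/(9 + A)
H(V) = -4 + V (H(V) = (V - 4)*1 = (-4 + V)*1 = -4 + V)
1/(N(P) + H(26)) = 1/(1/(9 - 21) + (-4 + 26)) = 1/(1/(-12) + 22) = 1/(-1/12 + 22) = 1/(263/12) = 12/263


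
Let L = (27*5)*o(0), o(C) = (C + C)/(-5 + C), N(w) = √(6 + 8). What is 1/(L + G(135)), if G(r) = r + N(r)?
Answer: 135/18211 - √14/18211 ≈ 0.0072076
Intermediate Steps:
N(w) = √14
G(r) = r + √14
o(C) = 2*C/(-5 + C) (o(C) = (2*C)/(-5 + C) = 2*C/(-5 + C))
L = 0 (L = (27*5)*(2*0/(-5 + 0)) = 135*(2*0/(-5)) = 135*(2*0*(-⅕)) = 135*0 = 0)
1/(L + G(135)) = 1/(0 + (135 + √14)) = 1/(135 + √14)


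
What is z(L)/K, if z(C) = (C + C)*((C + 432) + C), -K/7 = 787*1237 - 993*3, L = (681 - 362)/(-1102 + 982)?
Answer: 8166719/24457608000 ≈ 0.00033391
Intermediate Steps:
L = -319/120 (L = 319/(-120) = 319*(-1/120) = -319/120 ≈ -2.6583)
K = -6793780 (K = -7*(787*1237 - 993*3) = -7*(973519 - 2979) = -7*970540 = -6793780)
z(C) = 2*C*(432 + 2*C) (z(C) = (2*C)*((432 + C) + C) = (2*C)*(432 + 2*C) = 2*C*(432 + 2*C))
z(L)/K = (4*(-319/120)*(216 - 319/120))/(-6793780) = (4*(-319/120)*(25601/120))*(-1/6793780) = -8166719/3600*(-1/6793780) = 8166719/24457608000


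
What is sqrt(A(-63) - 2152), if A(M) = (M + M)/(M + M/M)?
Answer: I*sqrt(2066119)/31 ≈ 46.368*I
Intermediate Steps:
A(M) = 2*M/(1 + M) (A(M) = (2*M)/(M + 1) = (2*M)/(1 + M) = 2*M/(1 + M))
sqrt(A(-63) - 2152) = sqrt(2*(-63)/(1 - 63) - 2152) = sqrt(2*(-63)/(-62) - 2152) = sqrt(2*(-63)*(-1/62) - 2152) = sqrt(63/31 - 2152) = sqrt(-66649/31) = I*sqrt(2066119)/31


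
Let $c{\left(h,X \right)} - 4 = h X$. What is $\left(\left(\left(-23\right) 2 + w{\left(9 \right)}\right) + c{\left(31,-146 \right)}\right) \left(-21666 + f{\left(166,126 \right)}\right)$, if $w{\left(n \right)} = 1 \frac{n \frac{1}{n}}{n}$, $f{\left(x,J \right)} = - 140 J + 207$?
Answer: $\frac{535799663}{3} \approx 1.786 \cdot 10^{8}$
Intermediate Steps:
$f{\left(x,J \right)} = 207 - 140 J$
$c{\left(h,X \right)} = 4 + X h$ ($c{\left(h,X \right)} = 4 + h X = 4 + X h$)
$w{\left(n \right)} = \frac{1}{n}$ ($w{\left(n \right)} = 1 \cdot 1 \frac{1}{n} = 1 \frac{1}{n} = \frac{1}{n}$)
$\left(\left(\left(-23\right) 2 + w{\left(9 \right)}\right) + c{\left(31,-146 \right)}\right) \left(-21666 + f{\left(166,126 \right)}\right) = \left(\left(\left(-23\right) 2 + \frac{1}{9}\right) + \left(4 - 4526\right)\right) \left(-21666 + \left(207 - 17640\right)\right) = \left(\left(-46 + \frac{1}{9}\right) + \left(4 - 4526\right)\right) \left(-21666 + \left(207 - 17640\right)\right) = \left(- \frac{413}{9} - 4522\right) \left(-21666 - 17433\right) = \left(- \frac{41111}{9}\right) \left(-39099\right) = \frac{535799663}{3}$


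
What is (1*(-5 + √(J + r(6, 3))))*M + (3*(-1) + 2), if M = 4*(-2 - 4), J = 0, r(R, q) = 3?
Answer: 119 - 24*√3 ≈ 77.431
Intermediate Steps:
M = -24 (M = 4*(-6) = -24)
(1*(-5 + √(J + r(6, 3))))*M + (3*(-1) + 2) = (1*(-5 + √(0 + 3)))*(-24) + (3*(-1) + 2) = (1*(-5 + √3))*(-24) + (-3 + 2) = (-5 + √3)*(-24) - 1 = (120 - 24*√3) - 1 = 119 - 24*√3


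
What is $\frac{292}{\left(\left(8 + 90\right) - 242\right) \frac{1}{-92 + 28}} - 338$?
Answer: $- \frac{1874}{9} \approx -208.22$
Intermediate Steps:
$\frac{292}{\left(\left(8 + 90\right) - 242\right) \frac{1}{-92 + 28}} - 338 = \frac{292}{\left(98 - 242\right) \frac{1}{-64}} - 338 = \frac{292}{\left(-144\right) \left(- \frac{1}{64}\right)} - 338 = \frac{292}{\frac{9}{4}} - 338 = 292 \cdot \frac{4}{9} - 338 = \frac{1168}{9} - 338 = - \frac{1874}{9}$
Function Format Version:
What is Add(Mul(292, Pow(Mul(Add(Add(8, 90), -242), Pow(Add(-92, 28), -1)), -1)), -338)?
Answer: Rational(-1874, 9) ≈ -208.22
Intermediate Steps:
Add(Mul(292, Pow(Mul(Add(Add(8, 90), -242), Pow(Add(-92, 28), -1)), -1)), -338) = Add(Mul(292, Pow(Mul(Add(98, -242), Pow(-64, -1)), -1)), -338) = Add(Mul(292, Pow(Mul(-144, Rational(-1, 64)), -1)), -338) = Add(Mul(292, Pow(Rational(9, 4), -1)), -338) = Add(Mul(292, Rational(4, 9)), -338) = Add(Rational(1168, 9), -338) = Rational(-1874, 9)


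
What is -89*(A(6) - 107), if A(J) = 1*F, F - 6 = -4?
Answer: 9345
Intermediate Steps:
F = 2 (F = 6 - 4 = 2)
A(J) = 2 (A(J) = 1*2 = 2)
-89*(A(6) - 107) = -89*(2 - 107) = -89*(-105) = 9345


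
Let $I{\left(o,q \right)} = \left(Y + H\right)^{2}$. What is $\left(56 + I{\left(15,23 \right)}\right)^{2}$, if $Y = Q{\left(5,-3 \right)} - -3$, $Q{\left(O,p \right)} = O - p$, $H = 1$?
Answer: $40000$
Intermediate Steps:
$Y = 11$ ($Y = \left(5 - -3\right) - -3 = \left(5 + 3\right) + 3 = 8 + 3 = 11$)
$I{\left(o,q \right)} = 144$ ($I{\left(o,q \right)} = \left(11 + 1\right)^{2} = 12^{2} = 144$)
$\left(56 + I{\left(15,23 \right)}\right)^{2} = \left(56 + 144\right)^{2} = 200^{2} = 40000$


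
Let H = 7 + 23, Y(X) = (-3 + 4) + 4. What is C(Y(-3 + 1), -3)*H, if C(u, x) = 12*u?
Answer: 1800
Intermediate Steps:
Y(X) = 5 (Y(X) = 1 + 4 = 5)
H = 30
C(Y(-3 + 1), -3)*H = (12*5)*30 = 60*30 = 1800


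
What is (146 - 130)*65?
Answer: 1040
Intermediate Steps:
(146 - 130)*65 = 16*65 = 1040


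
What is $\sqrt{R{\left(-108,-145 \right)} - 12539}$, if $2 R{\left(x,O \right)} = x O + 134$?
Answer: $i \sqrt{4642} \approx 68.132 i$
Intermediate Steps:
$R{\left(x,O \right)} = 67 + \frac{O x}{2}$ ($R{\left(x,O \right)} = \frac{x O + 134}{2} = \frac{O x + 134}{2} = \frac{134 + O x}{2} = 67 + \frac{O x}{2}$)
$\sqrt{R{\left(-108,-145 \right)} - 12539} = \sqrt{\left(67 + \frac{1}{2} \left(-145\right) \left(-108\right)\right) - 12539} = \sqrt{\left(67 + 7830\right) - 12539} = \sqrt{7897 - 12539} = \sqrt{-4642} = i \sqrt{4642}$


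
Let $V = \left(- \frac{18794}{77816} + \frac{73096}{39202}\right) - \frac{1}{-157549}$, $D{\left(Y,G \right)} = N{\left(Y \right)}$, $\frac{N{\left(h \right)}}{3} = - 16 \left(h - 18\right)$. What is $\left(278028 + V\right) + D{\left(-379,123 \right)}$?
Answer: $\frac{502754623883945869}{1692288636052} \approx 2.9709 \cdot 10^{5}$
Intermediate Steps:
$N{\left(h \right)} = 864 - 48 h$ ($N{\left(h \right)} = 3 \left(- 16 \left(h - 18\right)\right) = 3 \left(- 16 \left(-18 + h\right)\right) = 3 \left(288 - 16 h\right) = 864 - 48 h$)
$D{\left(Y,G \right)} = 864 - 48 Y$
$V = \frac{2746731073501}{1692288636052}$ ($V = \left(\left(-18794\right) \frac{1}{77816} + 73096 \cdot \frac{1}{39202}\right) - - \frac{1}{157549} = \left(- \frac{9397}{38908} + \frac{36548}{19601}\right) + \frac{1}{157549} = \frac{1237818987}{762635708} + \frac{1}{157549} = \frac{2746731073501}{1692288636052} \approx 1.6231$)
$\left(278028 + V\right) + D{\left(-379,123 \right)} = \left(278028 + \frac{2746731073501}{1692288636052}\right) + \left(864 - -18192\right) = \frac{470506371635338957}{1692288636052} + \left(864 + 18192\right) = \frac{470506371635338957}{1692288636052} + 19056 = \frac{502754623883945869}{1692288636052}$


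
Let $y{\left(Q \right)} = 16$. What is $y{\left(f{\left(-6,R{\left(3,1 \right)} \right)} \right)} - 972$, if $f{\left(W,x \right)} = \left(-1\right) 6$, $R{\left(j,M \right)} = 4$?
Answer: $-956$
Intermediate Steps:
$f{\left(W,x \right)} = -6$
$y{\left(f{\left(-6,R{\left(3,1 \right)} \right)} \right)} - 972 = 16 - 972 = -956$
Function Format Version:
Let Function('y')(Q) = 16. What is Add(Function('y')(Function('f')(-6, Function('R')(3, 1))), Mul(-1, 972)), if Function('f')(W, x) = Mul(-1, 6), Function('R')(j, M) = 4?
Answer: -956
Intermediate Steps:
Function('f')(W, x) = -6
Add(Function('y')(Function('f')(-6, Function('R')(3, 1))), Mul(-1, 972)) = Add(16, Mul(-1, 972)) = Add(16, -972) = -956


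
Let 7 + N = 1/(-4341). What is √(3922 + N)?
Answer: √73775355774/4341 ≈ 62.570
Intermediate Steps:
N = -30388/4341 (N = -7 + 1/(-4341) = -7 - 1/4341 = -30388/4341 ≈ -7.0002)
√(3922 + N) = √(3922 - 30388/4341) = √(16995014/4341) = √73775355774/4341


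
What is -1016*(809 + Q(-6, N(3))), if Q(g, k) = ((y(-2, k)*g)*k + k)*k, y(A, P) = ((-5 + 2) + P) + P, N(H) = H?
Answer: -666496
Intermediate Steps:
y(A, P) = -3 + 2*P (y(A, P) = (-3 + P) + P = -3 + 2*P)
Q(g, k) = k*(k + g*k*(-3 + 2*k)) (Q(g, k) = (((-3 + 2*k)*g)*k + k)*k = ((g*(-3 + 2*k))*k + k)*k = (g*k*(-3 + 2*k) + k)*k = (k + g*k*(-3 + 2*k))*k = k*(k + g*k*(-3 + 2*k)))
-1016*(809 + Q(-6, N(3))) = -1016*(809 + 3**2*(1 - 6*(-3 + 2*3))) = -1016*(809 + 9*(1 - 6*(-3 + 6))) = -1016*(809 + 9*(1 - 6*3)) = -1016*(809 + 9*(1 - 18)) = -1016*(809 + 9*(-17)) = -1016*(809 - 153) = -1016*656 = -666496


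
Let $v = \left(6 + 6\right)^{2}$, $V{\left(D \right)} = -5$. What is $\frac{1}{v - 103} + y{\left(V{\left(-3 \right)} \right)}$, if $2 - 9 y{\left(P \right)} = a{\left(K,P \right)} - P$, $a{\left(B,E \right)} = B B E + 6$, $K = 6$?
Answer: $\frac{780}{41} \approx 19.024$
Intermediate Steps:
$v = 144$ ($v = 12^{2} = 144$)
$a{\left(B,E \right)} = 6 + E B^{2}$ ($a{\left(B,E \right)} = B^{2} E + 6 = E B^{2} + 6 = 6 + E B^{2}$)
$y{\left(P \right)} = - \frac{4}{9} - \frac{35 P}{9}$ ($y{\left(P \right)} = \frac{2}{9} - \frac{\left(6 + P 6^{2}\right) - P}{9} = \frac{2}{9} - \frac{\left(6 + P 36\right) - P}{9} = \frac{2}{9} - \frac{\left(6 + 36 P\right) - P}{9} = \frac{2}{9} - \frac{6 + 35 P}{9} = \frac{2}{9} - \left(\frac{2}{3} + \frac{35 P}{9}\right) = - \frac{4}{9} - \frac{35 P}{9}$)
$\frac{1}{v - 103} + y{\left(V{\left(-3 \right)} \right)} = \frac{1}{144 - 103} - -19 = \frac{1}{41} + \left(- \frac{4}{9} + \frac{175}{9}\right) = \frac{1}{41} + 19 = \frac{780}{41}$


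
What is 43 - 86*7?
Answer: -559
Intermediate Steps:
43 - 86*7 = 43 - 602 = -559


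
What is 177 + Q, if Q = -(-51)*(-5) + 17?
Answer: -61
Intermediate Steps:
Q = -238 (Q = -17*15 + 17 = -255 + 17 = -238)
177 + Q = 177 - 238 = -61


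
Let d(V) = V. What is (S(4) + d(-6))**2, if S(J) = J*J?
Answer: 100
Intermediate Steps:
S(J) = J**2
(S(4) + d(-6))**2 = (4**2 - 6)**2 = (16 - 6)**2 = 10**2 = 100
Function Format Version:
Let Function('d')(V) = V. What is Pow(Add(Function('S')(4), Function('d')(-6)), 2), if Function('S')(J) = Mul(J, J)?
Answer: 100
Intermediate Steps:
Function('S')(J) = Pow(J, 2)
Pow(Add(Function('S')(4), Function('d')(-6)), 2) = Pow(Add(Pow(4, 2), -6), 2) = Pow(Add(16, -6), 2) = Pow(10, 2) = 100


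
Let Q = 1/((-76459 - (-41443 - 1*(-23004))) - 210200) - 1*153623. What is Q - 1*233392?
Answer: -103805163301/268220 ≈ -3.8702e+5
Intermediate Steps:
Q = -41204761061/268220 (Q = 1/((-76459 - (-41443 + 23004)) - 210200) - 153623 = 1/((-76459 - 1*(-18439)) - 210200) - 153623 = 1/((-76459 + 18439) - 210200) - 153623 = 1/(-58020 - 210200) - 153623 = 1/(-268220) - 153623 = -1/268220 - 153623 = -41204761061/268220 ≈ -1.5362e+5)
Q - 1*233392 = -41204761061/268220 - 1*233392 = -41204761061/268220 - 233392 = -103805163301/268220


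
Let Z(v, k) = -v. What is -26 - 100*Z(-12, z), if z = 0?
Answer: -1226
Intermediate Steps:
-26 - 100*Z(-12, z) = -26 - (-100)*(-12) = -26 - 100*12 = -26 - 1200 = -1226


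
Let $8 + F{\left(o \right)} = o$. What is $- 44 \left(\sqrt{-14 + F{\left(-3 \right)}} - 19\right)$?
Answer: $836 - 220 i \approx 836.0 - 220.0 i$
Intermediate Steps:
$F{\left(o \right)} = -8 + o$
$- 44 \left(\sqrt{-14 + F{\left(-3 \right)}} - 19\right) = - 44 \left(\sqrt{-14 - 11} - 19\right) = - 44 \left(\sqrt{-25} - 19\right) = - 44 \left(5 i - 19\right) = - 44 \left(-19 + 5 i\right) = 836 - 220 i$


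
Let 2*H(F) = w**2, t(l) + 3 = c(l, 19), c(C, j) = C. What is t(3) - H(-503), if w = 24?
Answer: -288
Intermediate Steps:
t(l) = -3 + l
H(F) = 288 (H(F) = (1/2)*24**2 = (1/2)*576 = 288)
t(3) - H(-503) = (-3 + 3) - 1*288 = 0 - 288 = -288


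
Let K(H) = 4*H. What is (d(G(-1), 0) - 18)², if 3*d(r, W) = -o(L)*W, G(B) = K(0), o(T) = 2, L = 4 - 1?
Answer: 324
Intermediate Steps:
L = 3
G(B) = 0 (G(B) = 4*0 = 0)
d(r, W) = -2*W/3 (d(r, W) = (-2*W)/3 = -2*W/3)
(d(G(-1), 0) - 18)² = (-⅔*0 - 18)² = (0 - 18)² = (-18)² = 324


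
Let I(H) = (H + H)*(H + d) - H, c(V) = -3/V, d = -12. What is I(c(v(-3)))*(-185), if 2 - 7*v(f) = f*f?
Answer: 10545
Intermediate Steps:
v(f) = 2/7 - f²/7 (v(f) = 2/7 - f*f/7 = 2/7 - f²/7)
I(H) = -H + 2*H*(-12 + H) (I(H) = (H + H)*(H - 12) - H = (2*H)*(-12 + H) - H = 2*H*(-12 + H) - H = -H + 2*H*(-12 + H))
I(c(v(-3)))*(-185) = ((-3/(2/7 - ⅐*(-3)²))*(-25 + 2*(-3/(2/7 - ⅐*(-3)²))))*(-185) = ((-3/(2/7 - ⅐*9))*(-25 + 2*(-3/(2/7 - ⅐*9))))*(-185) = ((-3/(2/7 - 9/7))*(-25 + 2*(-3/(2/7 - 9/7))))*(-185) = ((-3/(-1))*(-25 + 2*(-3/(-1))))*(-185) = ((-3*(-1))*(-25 + 2*(-3*(-1))))*(-185) = (3*(-25 + 2*3))*(-185) = (3*(-25 + 6))*(-185) = (3*(-19))*(-185) = -57*(-185) = 10545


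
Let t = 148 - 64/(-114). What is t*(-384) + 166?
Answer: -1080750/19 ≈ -56882.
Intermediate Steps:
t = 8468/57 (t = 148 - 64*(-1)/114 = 148 - 1*(-32/57) = 148 + 32/57 = 8468/57 ≈ 148.56)
t*(-384) + 166 = (8468/57)*(-384) + 166 = -1083904/19 + 166 = -1080750/19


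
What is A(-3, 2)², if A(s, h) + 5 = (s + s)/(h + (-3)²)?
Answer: 3721/121 ≈ 30.752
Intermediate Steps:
A(s, h) = -5 + 2*s/(9 + h) (A(s, h) = -5 + (s + s)/(h + (-3)²) = -5 + (2*s)/(h + 9) = -5 + (2*s)/(9 + h) = -5 + 2*s/(9 + h))
A(-3, 2)² = ((-45 - 5*2 + 2*(-3))/(9 + 2))² = ((-45 - 10 - 6)/11)² = ((1/11)*(-61))² = (-61/11)² = 3721/121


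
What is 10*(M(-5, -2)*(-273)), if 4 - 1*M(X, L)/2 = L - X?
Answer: -5460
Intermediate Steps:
M(X, L) = 8 - 2*L + 2*X (M(X, L) = 8 - 2*(L - X) = 8 + (-2*L + 2*X) = 8 - 2*L + 2*X)
10*(M(-5, -2)*(-273)) = 10*((8 - 2*(-2) + 2*(-5))*(-273)) = 10*((8 + 4 - 10)*(-273)) = 10*(2*(-273)) = 10*(-546) = -5460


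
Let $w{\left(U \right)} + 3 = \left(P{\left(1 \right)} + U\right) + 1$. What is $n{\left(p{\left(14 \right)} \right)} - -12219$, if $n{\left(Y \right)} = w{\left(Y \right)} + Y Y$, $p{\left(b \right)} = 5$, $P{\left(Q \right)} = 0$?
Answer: $12247$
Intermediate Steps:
$w{\left(U \right)} = -2 + U$ ($w{\left(U \right)} = -3 + \left(\left(0 + U\right) + 1\right) = -3 + \left(U + 1\right) = -3 + \left(1 + U\right) = -2 + U$)
$n{\left(Y \right)} = -2 + Y + Y^{2}$ ($n{\left(Y \right)} = \left(-2 + Y\right) + Y Y = \left(-2 + Y\right) + Y^{2} = -2 + Y + Y^{2}$)
$n{\left(p{\left(14 \right)} \right)} - -12219 = \left(-2 + 5 + 5^{2}\right) - -12219 = \left(-2 + 5 + 25\right) + 12219 = 28 + 12219 = 12247$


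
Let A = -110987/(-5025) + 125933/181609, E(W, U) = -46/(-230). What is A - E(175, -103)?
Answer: 20606534363/912585225 ≈ 22.580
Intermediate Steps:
E(W, U) = 1/5 (E(W, U) = -46*(-1/230) = 1/5)
A = 20789051408/912585225 (A = -110987*(-1/5025) + 125933*(1/181609) = 110987/5025 + 125933/181609 = 20789051408/912585225 ≈ 22.780)
A - E(175, -103) = 20789051408/912585225 - 1*1/5 = 20789051408/912585225 - 1/5 = 20606534363/912585225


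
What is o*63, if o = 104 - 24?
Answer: 5040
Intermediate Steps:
o = 80
o*63 = 80*63 = 5040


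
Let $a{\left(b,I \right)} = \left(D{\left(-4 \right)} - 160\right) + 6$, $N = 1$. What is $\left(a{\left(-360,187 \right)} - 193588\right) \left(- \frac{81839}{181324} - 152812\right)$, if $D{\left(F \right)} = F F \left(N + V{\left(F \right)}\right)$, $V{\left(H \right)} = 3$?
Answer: $\frac{2683269718965753}{90662} \approx 2.9596 \cdot 10^{10}$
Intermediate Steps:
$D{\left(F \right)} = 4 F^{2}$ ($D{\left(F \right)} = F F \left(1 + 3\right) = F^{2} \cdot 4 = 4 F^{2}$)
$a{\left(b,I \right)} = -90$ ($a{\left(b,I \right)} = \left(4 \left(-4\right)^{2} - 160\right) + 6 = \left(4 \cdot 16 - 160\right) + 6 = \left(64 - 160\right) + 6 = -96 + 6 = -90$)
$\left(a{\left(-360,187 \right)} - 193588\right) \left(- \frac{81839}{181324} - 152812\right) = \left(-90 - 193588\right) \left(- \frac{81839}{181324} - 152812\right) = - 193678 \left(\left(-81839\right) \frac{1}{181324} - 152812\right) = - 193678 \left(- \frac{81839}{181324} - 152812\right) = \left(-193678\right) \left(- \frac{27708564927}{181324}\right) = \frac{2683269718965753}{90662}$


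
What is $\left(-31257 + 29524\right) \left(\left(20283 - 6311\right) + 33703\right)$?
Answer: $-82620775$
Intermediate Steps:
$\left(-31257 + 29524\right) \left(\left(20283 - 6311\right) + 33703\right) = - 1733 \left(13972 + 33703\right) = \left(-1733\right) 47675 = -82620775$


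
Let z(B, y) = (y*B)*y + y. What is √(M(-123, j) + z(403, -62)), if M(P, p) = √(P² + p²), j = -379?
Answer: √(1549070 + √158770) ≈ 1244.8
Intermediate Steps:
z(B, y) = y + B*y² (z(B, y) = (B*y)*y + y = B*y² + y = y + B*y²)
√(M(-123, j) + z(403, -62)) = √(√((-123)² + (-379)²) - 62*(1 + 403*(-62))) = √(√(15129 + 143641) - 62*(1 - 24986)) = √(√158770 - 62*(-24985)) = √(√158770 + 1549070) = √(1549070 + √158770)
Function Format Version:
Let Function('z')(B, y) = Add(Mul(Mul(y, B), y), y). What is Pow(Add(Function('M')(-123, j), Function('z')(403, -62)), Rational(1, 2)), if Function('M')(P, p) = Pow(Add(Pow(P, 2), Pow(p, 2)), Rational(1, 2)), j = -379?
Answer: Pow(Add(1549070, Pow(158770, Rational(1, 2))), Rational(1, 2)) ≈ 1244.8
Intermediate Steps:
Function('z')(B, y) = Add(y, Mul(B, Pow(y, 2))) (Function('z')(B, y) = Add(Mul(Mul(B, y), y), y) = Add(Mul(B, Pow(y, 2)), y) = Add(y, Mul(B, Pow(y, 2))))
Pow(Add(Function('M')(-123, j), Function('z')(403, -62)), Rational(1, 2)) = Pow(Add(Pow(Add(Pow(-123, 2), Pow(-379, 2)), Rational(1, 2)), Mul(-62, Add(1, Mul(403, -62)))), Rational(1, 2)) = Pow(Add(Pow(Add(15129, 143641), Rational(1, 2)), Mul(-62, Add(1, -24986))), Rational(1, 2)) = Pow(Add(Pow(158770, Rational(1, 2)), Mul(-62, -24985)), Rational(1, 2)) = Pow(Add(Pow(158770, Rational(1, 2)), 1549070), Rational(1, 2)) = Pow(Add(1549070, Pow(158770, Rational(1, 2))), Rational(1, 2))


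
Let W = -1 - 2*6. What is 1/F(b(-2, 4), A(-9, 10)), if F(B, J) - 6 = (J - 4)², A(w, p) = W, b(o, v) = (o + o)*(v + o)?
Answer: 1/295 ≈ 0.0033898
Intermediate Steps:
b(o, v) = 2*o*(o + v) (b(o, v) = (2*o)*(o + v) = 2*o*(o + v))
W = -13 (W = -1 - 12 = -13)
A(w, p) = -13
F(B, J) = 6 + (-4 + J)² (F(B, J) = 6 + (J - 4)² = 6 + (-4 + J)²)
1/F(b(-2, 4), A(-9, 10)) = 1/(6 + (-4 - 13)²) = 1/(6 + (-17)²) = 1/(6 + 289) = 1/295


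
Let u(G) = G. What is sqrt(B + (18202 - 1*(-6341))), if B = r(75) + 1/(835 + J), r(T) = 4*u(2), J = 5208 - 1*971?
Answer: 11*sqrt(326228821)/1268 ≈ 156.69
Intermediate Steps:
J = 4237 (J = 5208 - 971 = 4237)
r(T) = 8 (r(T) = 4*2 = 8)
B = 40577/5072 (B = 8 + 1/(835 + 4237) = 8 + 1/5072 = 40577/5072 ≈ 8.0002)
sqrt(B + (18202 - 1*(-6341))) = sqrt(40577/5072 + (18202 - 1*(-6341))) = sqrt(40577/5072 + (18202 + 6341)) = sqrt(40577/5072 + 24543) = sqrt(124522673/5072) = 11*sqrt(326228821)/1268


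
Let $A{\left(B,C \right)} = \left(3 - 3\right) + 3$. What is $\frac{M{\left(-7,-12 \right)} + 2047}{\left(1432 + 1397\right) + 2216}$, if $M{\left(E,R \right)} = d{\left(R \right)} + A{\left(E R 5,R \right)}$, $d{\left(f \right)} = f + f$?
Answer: $\frac{2026}{5045} \approx 0.40159$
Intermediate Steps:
$d{\left(f \right)} = 2 f$
$A{\left(B,C \right)} = 3$ ($A{\left(B,C \right)} = 0 + 3 = 3$)
$M{\left(E,R \right)} = 3 + 2 R$ ($M{\left(E,R \right)} = 2 R + 3 = 3 + 2 R$)
$\frac{M{\left(-7,-12 \right)} + 2047}{\left(1432 + 1397\right) + 2216} = \frac{\left(3 + 2 \left(-12\right)\right) + 2047}{\left(1432 + 1397\right) + 2216} = \frac{\left(3 - 24\right) + 2047}{2829 + 2216} = \frac{-21 + 2047}{5045} = 2026 \cdot \frac{1}{5045} = \frac{2026}{5045}$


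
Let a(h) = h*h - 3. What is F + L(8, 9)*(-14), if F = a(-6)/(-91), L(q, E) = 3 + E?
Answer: -15321/91 ≈ -168.36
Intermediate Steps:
a(h) = -3 + h**2 (a(h) = h**2 - 3 = -3 + h**2)
F = -33/91 (F = (-3 + (-6)**2)/(-91) = (-3 + 36)*(-1/91) = 33*(-1/91) = -33/91 ≈ -0.36264)
F + L(8, 9)*(-14) = -33/91 + (3 + 9)*(-14) = -33/91 + 12*(-14) = -33/91 - 168 = -15321/91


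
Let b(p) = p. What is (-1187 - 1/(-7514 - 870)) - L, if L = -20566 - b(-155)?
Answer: 161174017/8384 ≈ 19224.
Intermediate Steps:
L = -20411 (L = -20566 - 1*(-155) = -20566 + 155 = -20411)
(-1187 - 1/(-7514 - 870)) - L = (-1187 - 1/(-7514 - 870)) - 1*(-20411) = (-1187 - 1/(-8384)) + 20411 = (-1187 - 1*(-1/8384)) + 20411 = (-1187 + 1/8384) + 20411 = -9951807/8384 + 20411 = 161174017/8384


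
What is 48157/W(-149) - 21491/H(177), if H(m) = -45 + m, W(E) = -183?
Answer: -3429859/8052 ≈ -425.96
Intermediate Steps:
48157/W(-149) - 21491/H(177) = 48157/(-183) - 21491/(-45 + 177) = 48157*(-1/183) - 21491/132 = -48157/183 - 21491*1/132 = -48157/183 - 21491/132 = -3429859/8052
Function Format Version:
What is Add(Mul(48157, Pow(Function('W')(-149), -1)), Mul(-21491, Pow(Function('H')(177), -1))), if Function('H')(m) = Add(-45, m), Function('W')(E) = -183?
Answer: Rational(-3429859, 8052) ≈ -425.96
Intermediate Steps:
Add(Mul(48157, Pow(Function('W')(-149), -1)), Mul(-21491, Pow(Function('H')(177), -1))) = Add(Mul(48157, Pow(-183, -1)), Mul(-21491, Pow(Add(-45, 177), -1))) = Add(Mul(48157, Rational(-1, 183)), Mul(-21491, Pow(132, -1))) = Add(Rational(-48157, 183), Mul(-21491, Rational(1, 132))) = Add(Rational(-48157, 183), Rational(-21491, 132)) = Rational(-3429859, 8052)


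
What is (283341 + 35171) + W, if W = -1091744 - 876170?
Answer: -1649402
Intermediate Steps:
W = -1967914
(283341 + 35171) + W = (283341 + 35171) - 1967914 = 318512 - 1967914 = -1649402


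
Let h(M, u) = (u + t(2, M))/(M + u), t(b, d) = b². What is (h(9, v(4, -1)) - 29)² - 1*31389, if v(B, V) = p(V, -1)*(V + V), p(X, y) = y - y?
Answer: -2476460/81 ≈ -30574.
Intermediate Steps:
p(X, y) = 0
v(B, V) = 0 (v(B, V) = 0*(V + V) = 0*(2*V) = 0)
h(M, u) = (4 + u)/(M + u) (h(M, u) = (u + 2²)/(M + u) = (u + 4)/(M + u) = (4 + u)/(M + u))
(h(9, v(4, -1)) - 29)² - 1*31389 = ((4 + 0)/(9 + 0) - 29)² - 1*31389 = (4/9 - 29)² - 31389 = (-257/9)² - 31389 = 66049/81 - 31389 = -2476460/81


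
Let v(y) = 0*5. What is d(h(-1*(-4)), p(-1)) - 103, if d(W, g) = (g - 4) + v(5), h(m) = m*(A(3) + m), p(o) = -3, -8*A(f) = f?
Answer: -110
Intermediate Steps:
A(f) = -f/8
v(y) = 0
h(m) = m*(-3/8 + m) (h(m) = m*(-1/8*3 + m) = m*(-3/8 + m))
d(W, g) = -4 + g (d(W, g) = (g - 4) + 0 = (-4 + g) + 0 = -4 + g)
d(h(-1*(-4)), p(-1)) - 103 = (-4 - 3) - 103 = -7 - 103 = -110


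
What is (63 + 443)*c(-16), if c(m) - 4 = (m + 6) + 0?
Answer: -3036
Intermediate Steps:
c(m) = 10 + m (c(m) = 4 + ((m + 6) + 0) = 4 + ((6 + m) + 0) = 4 + (6 + m) = 10 + m)
(63 + 443)*c(-16) = (63 + 443)*(10 - 16) = 506*(-6) = -3036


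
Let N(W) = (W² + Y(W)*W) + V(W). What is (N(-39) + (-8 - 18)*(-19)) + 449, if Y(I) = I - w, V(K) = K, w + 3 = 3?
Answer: 3946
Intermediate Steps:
w = 0 (w = -3 + 3 = 0)
Y(I) = I (Y(I) = I - 1*0 = I + 0 = I)
N(W) = W + 2*W² (N(W) = (W² + W*W) + W = (W² + W²) + W = 2*W² + W = W + 2*W²)
(N(-39) + (-8 - 18)*(-19)) + 449 = (-39*(1 + 2*(-39)) + (-8 - 18)*(-19)) + 449 = (-39*(1 - 78) - 26*(-19)) + 449 = (-39*(-77) + 494) + 449 = (3003 + 494) + 449 = 3497 + 449 = 3946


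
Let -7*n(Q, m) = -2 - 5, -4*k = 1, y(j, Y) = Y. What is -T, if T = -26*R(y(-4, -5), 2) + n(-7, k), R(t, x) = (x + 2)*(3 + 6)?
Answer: 935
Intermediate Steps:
k = -1/4 (k = -1/4*1 = -1/4 ≈ -0.25000)
R(t, x) = 18 + 9*x (R(t, x) = (2 + x)*9 = 18 + 9*x)
n(Q, m) = 1 (n(Q, m) = -(-2 - 5)/7 = -1/7*(-7) = 1)
T = -935 (T = -26*(18 + 9*2) + 1 = -26*(18 + 18) + 1 = -26*36 + 1 = -936 + 1 = -935)
-T = -1*(-935) = 935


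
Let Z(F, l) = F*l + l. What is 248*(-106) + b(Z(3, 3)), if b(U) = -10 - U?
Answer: -26310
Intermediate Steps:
Z(F, l) = l + F*l
248*(-106) + b(Z(3, 3)) = 248*(-106) + (-10 - 3*(1 + 3)) = -26288 + (-10 - 3*4) = -26288 + (-10 - 1*12) = -26288 + (-10 - 12) = -26288 - 22 = -26310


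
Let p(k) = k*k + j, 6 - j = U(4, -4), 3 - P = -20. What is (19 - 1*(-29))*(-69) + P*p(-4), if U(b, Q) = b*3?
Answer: -3082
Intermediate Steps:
P = 23 (P = 3 - 1*(-20) = 3 + 20 = 23)
U(b, Q) = 3*b
j = -6 (j = 6 - 3*4 = 6 - 1*12 = 6 - 12 = -6)
p(k) = -6 + k² (p(k) = k*k - 6 = k² - 6 = -6 + k²)
(19 - 1*(-29))*(-69) + P*p(-4) = (19 - 1*(-29))*(-69) + 23*(-6 + (-4)²) = (19 + 29)*(-69) + 23*(-6 + 16) = 48*(-69) + 23*10 = -3312 + 230 = -3082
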